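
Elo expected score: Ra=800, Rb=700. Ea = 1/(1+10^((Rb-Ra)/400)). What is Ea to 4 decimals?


Elo expected score: Ea = 1/(1 + 10^((Rb-Ra)/400))
Rb - Ra = 700 - 800 = -100
(Rb-Ra)/400 = -100/400 = -0.25
10^-0.25 = 0.562341
Ea = 1/(1 + 0.562341) = 1/1.562341 = 0.6401

0.6401


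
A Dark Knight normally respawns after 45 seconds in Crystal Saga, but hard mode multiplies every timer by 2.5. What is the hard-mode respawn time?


Respawn time = base * multiplier
= 45 * 2.5
= 112.5 seconds

112.5 seconds


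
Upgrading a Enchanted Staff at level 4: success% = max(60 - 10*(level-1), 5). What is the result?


raw_rate = 60 - 10 * (4 - 1)
= 60 - 10 * 3
= 60 - 30
= 30
Apply floor: max(30, 5) = 30%

30%


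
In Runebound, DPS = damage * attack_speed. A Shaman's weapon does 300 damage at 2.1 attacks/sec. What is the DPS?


DPS = damage * attack_speed
= 300 * 2.1
= 630.0

630.0 DPS


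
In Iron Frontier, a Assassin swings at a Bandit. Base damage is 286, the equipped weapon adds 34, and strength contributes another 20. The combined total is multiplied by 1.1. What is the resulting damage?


Sum base + weapon + str = 286 + 34 + 20 = 340
Multiply by 1.1:
340 * 1.1 = 374.0

374.0 damage


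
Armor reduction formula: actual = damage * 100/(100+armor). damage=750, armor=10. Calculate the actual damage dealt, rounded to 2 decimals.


actual = 750 * 100 / (100 + 10)
= 750 * 100 / 110
= 75000 / 110
= 681.82

681.82 damage


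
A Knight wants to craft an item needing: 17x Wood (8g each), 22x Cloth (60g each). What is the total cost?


Cost breakdown:
  Wood: 17 * 8 = 136
  Cloth: 22 * 60 = 1320
Total = 136 + 1320 = 1456

1456 gold


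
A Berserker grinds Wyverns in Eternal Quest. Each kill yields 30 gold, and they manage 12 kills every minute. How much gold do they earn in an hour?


Gold per minute = 30 * 12 = 360
Gold per hour = 360 * 60 = 21600

21600 gold/hour


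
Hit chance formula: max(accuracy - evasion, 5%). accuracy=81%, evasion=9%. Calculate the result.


accuracy - evasion = 81 - 9 = 72
Apply floor: max(72, 5) = 72
Hit chance = 72%

72%


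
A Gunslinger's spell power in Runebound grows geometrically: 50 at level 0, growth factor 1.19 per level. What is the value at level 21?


value = base * growth^level
= 50 * 1.19^21
= 50 * 38.591014
= 1929.55

1929.55 spell power


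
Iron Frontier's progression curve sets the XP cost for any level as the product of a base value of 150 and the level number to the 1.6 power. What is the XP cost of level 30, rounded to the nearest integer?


XP = 150 * level^1.6
Substitute level = 30:
XP = 150 * 30^1.6
= 150 * 230.8841
= 34633

34633 XP


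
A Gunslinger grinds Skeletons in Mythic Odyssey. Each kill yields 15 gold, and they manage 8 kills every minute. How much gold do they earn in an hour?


Gold per minute = 15 * 8 = 120
Gold per hour = 120 * 60 = 7200

7200 gold/hour


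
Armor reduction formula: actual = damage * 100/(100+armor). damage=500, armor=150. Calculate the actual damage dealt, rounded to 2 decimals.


actual = 500 * 100 / (100 + 150)
= 500 * 100 / 250
= 50000 / 250
= 200.00

200.00 damage


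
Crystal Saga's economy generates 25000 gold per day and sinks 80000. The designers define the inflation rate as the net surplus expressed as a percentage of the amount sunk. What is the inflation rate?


Net gold = 25000 - 80000 = -55000
Inflation rate = net / sunk * 100 = -55000 / 80000 * 100
= -0.6875 * 100
= -68.75%

-68.75%


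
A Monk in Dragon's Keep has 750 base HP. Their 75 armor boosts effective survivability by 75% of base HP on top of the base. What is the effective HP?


EHP = 750 * (1 + 75/100)
= 750 * (1 + 0.75)
= 750 * 1.75
= 1312.5

1312.5 EHP


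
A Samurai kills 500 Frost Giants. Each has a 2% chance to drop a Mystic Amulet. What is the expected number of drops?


Expected drops = kills * (drop_rate / 100)
= 500 * (2 / 100)
= 500 * 0.02
= 10.0

10.0 drops


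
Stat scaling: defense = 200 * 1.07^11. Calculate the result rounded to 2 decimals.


value = base * growth^level
= 200 * 1.07^11
= 200 * 2.104852
= 420.97

420.97 defense


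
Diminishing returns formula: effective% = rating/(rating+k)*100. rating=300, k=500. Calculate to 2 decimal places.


effective% = rating / (rating + k) * 100
= 300 / (300 + 500) * 100
= 300 / 800 * 100
= 0.375 * 100
= 37.50%

37.50%


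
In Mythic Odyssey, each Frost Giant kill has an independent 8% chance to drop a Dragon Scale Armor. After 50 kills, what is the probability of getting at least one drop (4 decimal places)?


P(at least one) = 1 - P(none) = 1 - (1-p)^n
p = 8/100 = 0.08
1 - p = 0.92
(1 - p)^50 = 0.92^50 = 0.015466
P(at least one) = 1 - 0.015466 = 0.9845

0.9845


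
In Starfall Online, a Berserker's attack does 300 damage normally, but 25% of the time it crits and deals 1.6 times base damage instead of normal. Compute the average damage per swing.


E[dmg] = base * (1 + crit_chance * (crit_mult - 1))
cc as decimal = 25/100 = 0.25
cm - 1 = 1.6 - 1 = 0.6
Bonus factor = 0.25 * 0.6 = 0.15
Total multiplier = 1 + 0.15 = 1.15
Expected damage = 300 * 1.15 = 345.00

345.00 damage


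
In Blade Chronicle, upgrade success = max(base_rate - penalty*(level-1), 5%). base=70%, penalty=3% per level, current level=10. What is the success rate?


raw_rate = 70 - 3 * (10 - 1)
= 70 - 3 * 9
= 70 - 27
= 43
Apply floor: max(43, 5) = 43%

43%


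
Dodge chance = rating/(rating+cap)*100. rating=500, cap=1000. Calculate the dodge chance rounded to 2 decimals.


dodge% = 500 / (500 + 1000) * 100
= 500 / 1500 * 100
= 0.333333 * 100
= 33.33%

33.33%


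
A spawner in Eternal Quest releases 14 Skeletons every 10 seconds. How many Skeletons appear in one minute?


Spawns per minute = count * (60 / interval)
= 14 * (60 / 10)
= 14 * 6.0
= 84.0

84.0 per minute


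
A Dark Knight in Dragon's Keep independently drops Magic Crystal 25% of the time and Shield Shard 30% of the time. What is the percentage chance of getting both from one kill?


For independent events, P(both) = P(A) * P(B)
= 25% * 30%
= 750 / 100 %
= 7.5%

7.5%


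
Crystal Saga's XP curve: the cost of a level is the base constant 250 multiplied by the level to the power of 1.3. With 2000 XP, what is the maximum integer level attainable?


XP = 250 * level^1.3, so level = (XP / 250)^(1/1.3)
= (2000 / 250)^(1/1.3)
= 8.0^0.7692
= 4.9509
Floor: level = 4

level 4


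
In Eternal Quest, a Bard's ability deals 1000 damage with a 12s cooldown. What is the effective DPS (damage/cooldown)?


DPS = damage / cooldown
= 1000 / 12
= 83.33

83.33 DPS


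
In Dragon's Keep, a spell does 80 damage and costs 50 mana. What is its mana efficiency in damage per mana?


Efficiency = damage / mana
= 80 / 50
= 1.60

1.60 dmg/mana


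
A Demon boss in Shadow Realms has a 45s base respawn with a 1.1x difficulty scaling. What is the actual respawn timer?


Respawn time = base * multiplier
= 45 * 1.1
= 49.5 seconds

49.5 seconds


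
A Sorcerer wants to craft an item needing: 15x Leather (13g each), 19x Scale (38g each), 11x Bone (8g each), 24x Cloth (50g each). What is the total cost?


Cost breakdown:
  Leather: 15 * 13 = 195
  Scale: 19 * 38 = 722
  Bone: 11 * 8 = 88
  Cloth: 24 * 50 = 1200
Total = 195 + 722 + 88 + 1200 = 2205

2205 gold


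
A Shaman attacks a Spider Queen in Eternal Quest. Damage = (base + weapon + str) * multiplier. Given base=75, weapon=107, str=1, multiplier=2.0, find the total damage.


Sum base + weapon + str = 75 + 107 + 1 = 183
Multiply by 2.0:
183 * 2.0 = 366.0

366.0 damage


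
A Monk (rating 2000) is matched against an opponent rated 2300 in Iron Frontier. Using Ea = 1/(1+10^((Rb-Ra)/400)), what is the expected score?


Elo expected score: Ea = 1/(1 + 10^((Rb-Ra)/400))
Rb - Ra = 2300 - 2000 = 300
(Rb-Ra)/400 = 300/400 = 0.75
10^0.75 = 5.623413
Ea = 1/(1 + 5.623413) = 1/6.623413 = 0.1510

0.1510


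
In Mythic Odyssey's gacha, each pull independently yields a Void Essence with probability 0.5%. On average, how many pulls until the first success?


Expected pulls for a geometric distribution = 1/p = 100 / rate%
= 100 / 0.5
= 200.0

200.0 pulls


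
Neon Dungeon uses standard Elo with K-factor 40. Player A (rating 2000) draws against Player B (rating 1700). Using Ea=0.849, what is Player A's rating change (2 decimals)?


Elo update: delta = K * (S - Ea), where S = 0.5 (draws)
S - Ea = 0.5 - 0.849 = -0.349
Rating change = 40 * -0.349
= -13.96

-13.96 rating points


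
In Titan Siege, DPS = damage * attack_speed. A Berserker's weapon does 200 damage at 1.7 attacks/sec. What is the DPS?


DPS = damage * attack_speed
= 200 * 1.7
= 340.0

340.0 DPS


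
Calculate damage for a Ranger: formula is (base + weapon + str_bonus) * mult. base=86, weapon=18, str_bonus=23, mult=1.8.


Sum base + weapon + str = 86 + 18 + 23 = 127
Multiply by 1.8:
127 * 1.8 = 228.6

228.6 damage


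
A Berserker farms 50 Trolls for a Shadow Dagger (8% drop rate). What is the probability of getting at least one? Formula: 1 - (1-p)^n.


P(at least one) = 1 - P(none) = 1 - (1-p)^n
p = 8/100 = 0.08
1 - p = 0.92
(1 - p)^50 = 0.92^50 = 0.015466
P(at least one) = 1 - 0.015466 = 0.9845

0.9845


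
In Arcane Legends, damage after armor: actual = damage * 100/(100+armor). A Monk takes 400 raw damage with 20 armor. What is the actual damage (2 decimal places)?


actual = 400 * 100 / (100 + 20)
= 400 * 100 / 120
= 40000 / 120
= 333.33

333.33 damage


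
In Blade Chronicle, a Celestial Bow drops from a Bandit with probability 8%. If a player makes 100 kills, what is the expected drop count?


Expected drops = kills * (drop_rate / 100)
= 100 * (8 / 100)
= 100 * 0.08
= 8.0

8.0 drops


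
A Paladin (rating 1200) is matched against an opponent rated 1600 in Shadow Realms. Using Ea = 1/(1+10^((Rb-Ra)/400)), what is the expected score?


Elo expected score: Ea = 1/(1 + 10^((Rb-Ra)/400))
Rb - Ra = 1600 - 1200 = 400
(Rb-Ra)/400 = 400/400 = 1.0
10^1.0 = 10.0
Ea = 1/(1 + 10.0) = 1/11.0 = 0.0909

0.0909


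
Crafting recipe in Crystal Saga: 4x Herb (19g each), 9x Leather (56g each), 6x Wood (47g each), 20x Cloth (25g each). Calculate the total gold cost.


Cost breakdown:
  Herb: 4 * 19 = 76
  Leather: 9 * 56 = 504
  Wood: 6 * 47 = 282
  Cloth: 20 * 25 = 500
Total = 76 + 504 + 282 + 500 = 1362

1362 gold


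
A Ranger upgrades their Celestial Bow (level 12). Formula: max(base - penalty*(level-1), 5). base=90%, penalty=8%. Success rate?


raw_rate = 90 - 8 * (12 - 1)
= 90 - 8 * 11
= 90 - 88
= 2
Apply floor: max(2, 5) = 5%

5%


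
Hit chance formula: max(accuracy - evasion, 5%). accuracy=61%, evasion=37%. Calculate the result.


accuracy - evasion = 61 - 37 = 24
Apply floor: max(24, 5) = 24
Hit chance = 24%

24%


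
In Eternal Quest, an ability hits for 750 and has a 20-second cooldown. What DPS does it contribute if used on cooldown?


DPS = damage / cooldown
= 750 / 20
= 37.50

37.50 DPS


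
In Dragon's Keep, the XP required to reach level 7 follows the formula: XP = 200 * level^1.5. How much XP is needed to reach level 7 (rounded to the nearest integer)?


XP = 200 * level^1.5
Substitute level = 7:
XP = 200 * 7^1.5
= 200 * 18.5203
= 3704

3704 XP


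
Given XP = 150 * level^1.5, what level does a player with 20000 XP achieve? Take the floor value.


XP = 150 * level^1.5, so level = (XP / 150)^(1/1.5)
= (20000 / 150)^(1/1.5)
= 133.3333^0.6667
= 26.0991
Floor: level = 26

level 26


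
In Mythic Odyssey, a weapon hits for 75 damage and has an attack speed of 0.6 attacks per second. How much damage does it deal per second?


DPS = damage * attack_speed
= 75 * 0.6
= 45.0

45.0 DPS


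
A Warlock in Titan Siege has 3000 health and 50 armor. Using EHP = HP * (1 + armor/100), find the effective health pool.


EHP = 3000 * (1 + 50/100)
= 3000 * (1 + 0.5)
= 3000 * 1.5
= 4500.0

4500.0 EHP


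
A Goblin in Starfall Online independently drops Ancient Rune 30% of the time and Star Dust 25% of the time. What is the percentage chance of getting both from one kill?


For independent events, P(both) = P(A) * P(B)
= 30% * 25%
= 750 / 100 %
= 7.5%

7.5%


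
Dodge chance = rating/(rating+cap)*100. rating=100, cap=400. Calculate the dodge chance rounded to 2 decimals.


dodge% = 100 / (100 + 400) * 100
= 100 / 500 * 100
= 0.2 * 100
= 20.00%

20.00%


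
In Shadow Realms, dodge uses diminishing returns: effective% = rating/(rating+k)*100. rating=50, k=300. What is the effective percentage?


effective% = rating / (rating + k) * 100
= 50 / (50 + 300) * 100
= 50 / 350 * 100
= 0.142857 * 100
= 14.29%

14.29%


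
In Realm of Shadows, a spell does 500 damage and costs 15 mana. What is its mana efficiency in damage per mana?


Efficiency = damage / mana
= 500 / 15
= 33.33

33.33 dmg/mana


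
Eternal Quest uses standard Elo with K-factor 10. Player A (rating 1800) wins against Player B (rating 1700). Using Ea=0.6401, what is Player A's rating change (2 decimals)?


Elo update: delta = K * (S - Ea), where S = 1 (wins)
S - Ea = 1 - 0.6401 = 0.3599
Rating change = 10 * 0.3599
= 3.60

3.60 rating points


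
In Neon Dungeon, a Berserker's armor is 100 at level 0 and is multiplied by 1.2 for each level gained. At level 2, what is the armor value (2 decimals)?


value = base * growth^level
= 100 * 1.2^2
= 100 * 1.44
= 144.00

144.00 armor


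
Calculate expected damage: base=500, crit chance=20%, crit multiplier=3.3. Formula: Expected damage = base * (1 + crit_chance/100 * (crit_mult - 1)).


E[dmg] = base * (1 + crit_chance * (crit_mult - 1))
cc as decimal = 20/100 = 0.2
cm - 1 = 3.3 - 1 = 2.3
Bonus factor = 0.2 * 2.3 = 0.46
Total multiplier = 1 + 0.46 = 1.46
Expected damage = 500 * 1.46 = 730.00

730.00 damage


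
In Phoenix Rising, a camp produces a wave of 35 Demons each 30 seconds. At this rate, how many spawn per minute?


Spawns per minute = count * (60 / interval)
= 35 * (60 / 30)
= 35 * 2.0
= 70.0

70.0 per minute


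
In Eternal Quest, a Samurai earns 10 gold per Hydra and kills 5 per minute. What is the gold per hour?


Gold per minute = 10 * 5 = 50
Gold per hour = 50 * 60 = 3000

3000 gold/hour


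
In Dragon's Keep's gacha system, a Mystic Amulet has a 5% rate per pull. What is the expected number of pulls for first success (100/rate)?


Expected pulls for a geometric distribution = 1/p = 100 / rate%
= 100 / 5
= 20.0

20.0 pulls


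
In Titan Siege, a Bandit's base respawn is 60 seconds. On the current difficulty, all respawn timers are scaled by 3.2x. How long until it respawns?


Respawn time = base * multiplier
= 60 * 3.2
= 192.0 seconds

192.0 seconds


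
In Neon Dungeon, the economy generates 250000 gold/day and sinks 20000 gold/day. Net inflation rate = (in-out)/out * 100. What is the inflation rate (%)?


Net gold = 250000 - 20000 = 230000
Inflation rate = net / sunk * 100 = 230000 / 20000 * 100
= 11.5 * 100
= 1150.00%

1150.00%


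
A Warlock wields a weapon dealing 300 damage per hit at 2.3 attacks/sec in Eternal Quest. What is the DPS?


DPS = damage * attack_speed
= 300 * 2.3
= 690.0

690.0 DPS


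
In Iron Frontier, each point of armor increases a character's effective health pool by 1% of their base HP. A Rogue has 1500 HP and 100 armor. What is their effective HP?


EHP = 1500 * (1 + 100/100)
= 1500 * (1 + 1.0)
= 1500 * 2.0
= 3000.0

3000.0 EHP


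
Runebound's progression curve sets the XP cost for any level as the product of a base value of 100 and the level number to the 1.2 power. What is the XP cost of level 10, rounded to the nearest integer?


XP = 100 * level^1.2
Substitute level = 10:
XP = 100 * 10^1.2
= 100 * 15.8489
= 1585

1585 XP


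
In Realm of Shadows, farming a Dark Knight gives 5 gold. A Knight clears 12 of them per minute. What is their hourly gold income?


Gold per minute = 5 * 12 = 60
Gold per hour = 60 * 60 = 3600

3600 gold/hour


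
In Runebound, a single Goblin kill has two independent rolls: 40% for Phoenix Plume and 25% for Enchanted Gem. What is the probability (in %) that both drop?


For independent events, P(both) = P(A) * P(B)
= 40% * 25%
= 1000 / 100 %
= 10.0%

10.0%


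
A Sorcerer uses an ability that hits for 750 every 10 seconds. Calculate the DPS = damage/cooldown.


DPS = damage / cooldown
= 750 / 10
= 75.00

75.00 DPS


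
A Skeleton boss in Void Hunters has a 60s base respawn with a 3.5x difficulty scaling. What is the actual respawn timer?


Respawn time = base * multiplier
= 60 * 3.5
= 210.0 seconds

210.0 seconds


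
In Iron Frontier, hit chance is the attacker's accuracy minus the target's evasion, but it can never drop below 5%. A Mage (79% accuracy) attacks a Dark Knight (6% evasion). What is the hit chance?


accuracy - evasion = 79 - 6 = 73
Apply floor: max(73, 5) = 73
Hit chance = 73%

73%


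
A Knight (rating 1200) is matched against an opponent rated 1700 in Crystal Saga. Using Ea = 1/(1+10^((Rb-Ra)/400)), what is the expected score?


Elo expected score: Ea = 1/(1 + 10^((Rb-Ra)/400))
Rb - Ra = 1700 - 1200 = 500
(Rb-Ra)/400 = 500/400 = 1.25
10^1.25 = 17.782794
Ea = 1/(1 + 17.782794) = 1/18.782794 = 0.0532

0.0532


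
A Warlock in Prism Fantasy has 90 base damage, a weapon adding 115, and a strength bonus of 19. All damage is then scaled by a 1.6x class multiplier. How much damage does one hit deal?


Sum base + weapon + str = 90 + 115 + 19 = 224
Multiply by 1.6:
224 * 1.6 = 358.4

358.4 damage


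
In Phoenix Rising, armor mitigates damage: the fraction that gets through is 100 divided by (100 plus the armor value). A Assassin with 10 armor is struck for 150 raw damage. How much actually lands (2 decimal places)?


actual = 150 * 100 / (100 + 10)
= 150 * 100 / 110
= 15000 / 110
= 136.36

136.36 damage


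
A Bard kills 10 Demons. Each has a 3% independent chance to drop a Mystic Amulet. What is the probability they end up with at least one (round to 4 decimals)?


P(at least one) = 1 - P(none) = 1 - (1-p)^n
p = 3/100 = 0.03
1 - p = 0.97
(1 - p)^10 = 0.97^10 = 0.737424
P(at least one) = 1 - 0.737424 = 0.2626

0.2626


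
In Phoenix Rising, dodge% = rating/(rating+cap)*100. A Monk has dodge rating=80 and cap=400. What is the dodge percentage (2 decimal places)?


dodge% = 80 / (80 + 400) * 100
= 80 / 480 * 100
= 0.166667 * 100
= 16.67%

16.67%


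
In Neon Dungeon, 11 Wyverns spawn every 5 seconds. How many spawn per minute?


Spawns per minute = count * (60 / interval)
= 11 * (60 / 5)
= 11 * 12.0
= 132.0

132.0 per minute


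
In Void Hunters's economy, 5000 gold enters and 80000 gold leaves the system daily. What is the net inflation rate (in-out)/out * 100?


Net gold = 5000 - 80000 = -75000
Inflation rate = net / sunk * 100 = -75000 / 80000 * 100
= -0.9375 * 100
= -93.75%

-93.75%


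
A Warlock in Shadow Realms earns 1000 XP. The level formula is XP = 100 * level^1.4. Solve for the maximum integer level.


XP = 100 * level^1.4, so level = (XP / 100)^(1/1.4)
= (1000 / 100)^(1/1.4)
= 10.0^0.7143
= 5.1795
Floor: level = 5

level 5


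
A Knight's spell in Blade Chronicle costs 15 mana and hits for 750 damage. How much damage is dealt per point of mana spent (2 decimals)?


Efficiency = damage / mana
= 750 / 15
= 50.00

50.00 dmg/mana


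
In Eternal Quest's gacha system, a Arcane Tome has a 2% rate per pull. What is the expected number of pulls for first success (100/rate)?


Expected pulls for a geometric distribution = 1/p = 100 / rate%
= 100 / 2
= 50.0

50.0 pulls


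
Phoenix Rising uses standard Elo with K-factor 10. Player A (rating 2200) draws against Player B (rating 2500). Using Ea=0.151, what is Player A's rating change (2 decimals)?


Elo update: delta = K * (S - Ea), where S = 0.5 (draws)
S - Ea = 0.5 - 0.151 = 0.349
Rating change = 10 * 0.349
= 3.49

3.49 rating points


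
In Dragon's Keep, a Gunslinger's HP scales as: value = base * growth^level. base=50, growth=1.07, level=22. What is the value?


value = base * growth^level
= 50 * 1.07^22
= 50 * 4.430402
= 221.52

221.52 HP


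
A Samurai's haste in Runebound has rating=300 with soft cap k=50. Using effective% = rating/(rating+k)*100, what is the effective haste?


effective% = rating / (rating + k) * 100
= 300 / (300 + 50) * 100
= 300 / 350 * 100
= 0.857143 * 100
= 85.71%

85.71%


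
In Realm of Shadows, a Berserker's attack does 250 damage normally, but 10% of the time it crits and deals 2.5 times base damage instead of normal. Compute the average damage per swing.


E[dmg] = base * (1 + crit_chance * (crit_mult - 1))
cc as decimal = 10/100 = 0.1
cm - 1 = 2.5 - 1 = 1.5
Bonus factor = 0.1 * 1.5 = 0.15
Total multiplier = 1 + 0.15 = 1.15
Expected damage = 250 * 1.15 = 287.50

287.50 damage


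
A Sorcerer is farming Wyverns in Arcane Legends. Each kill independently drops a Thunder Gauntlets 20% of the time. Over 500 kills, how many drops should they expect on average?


Expected drops = kills * (drop_rate / 100)
= 500 * (20 / 100)
= 500 * 0.2
= 100.0

100.0 drops


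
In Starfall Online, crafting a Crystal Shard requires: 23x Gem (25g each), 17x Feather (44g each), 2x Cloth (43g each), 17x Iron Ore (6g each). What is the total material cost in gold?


Cost breakdown:
  Gem: 23 * 25 = 575
  Feather: 17 * 44 = 748
  Cloth: 2 * 43 = 86
  Iron Ore: 17 * 6 = 102
Total = 575 + 748 + 86 + 102 = 1511

1511 gold


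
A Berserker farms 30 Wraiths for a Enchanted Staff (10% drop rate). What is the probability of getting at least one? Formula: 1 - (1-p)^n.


P(at least one) = 1 - P(none) = 1 - (1-p)^n
p = 10/100 = 0.1
1 - p = 0.9
(1 - p)^30 = 0.9^30 = 0.042391
P(at least one) = 1 - 0.042391 = 0.9576

0.9576


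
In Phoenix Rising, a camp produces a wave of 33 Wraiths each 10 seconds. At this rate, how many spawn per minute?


Spawns per minute = count * (60 / interval)
= 33 * (60 / 10)
= 33 * 6.0
= 198.0

198.0 per minute


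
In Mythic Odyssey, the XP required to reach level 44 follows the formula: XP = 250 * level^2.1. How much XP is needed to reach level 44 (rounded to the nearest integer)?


XP = 250 * level^2.1
Substitute level = 44:
XP = 250 * 44^2.1
= 250 * 2826.5106
= 706628

706628 XP


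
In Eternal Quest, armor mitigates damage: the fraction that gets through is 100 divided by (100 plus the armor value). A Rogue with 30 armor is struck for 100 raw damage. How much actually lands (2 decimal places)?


actual = 100 * 100 / (100 + 30)
= 100 * 100 / 130
= 10000 / 130
= 76.92

76.92 damage


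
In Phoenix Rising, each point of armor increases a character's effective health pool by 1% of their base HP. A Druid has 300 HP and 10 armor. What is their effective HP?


EHP = 300 * (1 + 10/100)
= 300 * (1 + 0.1)
= 300 * 1.1
= 330.0

330.0 EHP


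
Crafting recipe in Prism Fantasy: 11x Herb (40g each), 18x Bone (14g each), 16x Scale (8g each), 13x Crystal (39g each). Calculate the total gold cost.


Cost breakdown:
  Herb: 11 * 40 = 440
  Bone: 18 * 14 = 252
  Scale: 16 * 8 = 128
  Crystal: 13 * 39 = 507
Total = 440 + 252 + 128 + 507 = 1327

1327 gold


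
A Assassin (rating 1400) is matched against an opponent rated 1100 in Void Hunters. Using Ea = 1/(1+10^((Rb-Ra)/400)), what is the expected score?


Elo expected score: Ea = 1/(1 + 10^((Rb-Ra)/400))
Rb - Ra = 1100 - 1400 = -300
(Rb-Ra)/400 = -300/400 = -0.75
10^-0.75 = 0.177828
Ea = 1/(1 + 0.177828) = 1/1.177828 = 0.8490

0.8490


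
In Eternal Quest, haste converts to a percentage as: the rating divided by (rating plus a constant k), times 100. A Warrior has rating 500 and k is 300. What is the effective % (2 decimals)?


effective% = rating / (rating + k) * 100
= 500 / (500 + 300) * 100
= 500 / 800 * 100
= 0.625 * 100
= 62.50%

62.50%


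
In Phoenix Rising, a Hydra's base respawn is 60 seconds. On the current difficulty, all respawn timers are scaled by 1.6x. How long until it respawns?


Respawn time = base * multiplier
= 60 * 1.6
= 96.0 seconds

96.0 seconds


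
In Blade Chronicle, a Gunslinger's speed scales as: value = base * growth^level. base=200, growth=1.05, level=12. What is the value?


value = base * growth^level
= 200 * 1.05^12
= 200 * 1.795856
= 359.17

359.17 speed


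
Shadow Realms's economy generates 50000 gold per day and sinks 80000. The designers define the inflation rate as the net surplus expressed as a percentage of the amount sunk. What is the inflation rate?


Net gold = 50000 - 80000 = -30000
Inflation rate = net / sunk * 100 = -30000 / 80000 * 100
= -0.375 * 100
= -37.50%

-37.50%


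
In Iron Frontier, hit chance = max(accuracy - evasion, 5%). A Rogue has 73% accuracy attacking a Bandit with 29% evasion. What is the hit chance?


accuracy - evasion = 73 - 29 = 44
Apply floor: max(44, 5) = 44
Hit chance = 44%

44%


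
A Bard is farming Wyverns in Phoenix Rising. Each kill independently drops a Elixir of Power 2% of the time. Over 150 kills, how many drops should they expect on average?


Expected drops = kills * (drop_rate / 100)
= 150 * (2 / 100)
= 150 * 0.02
= 3.0

3.0 drops


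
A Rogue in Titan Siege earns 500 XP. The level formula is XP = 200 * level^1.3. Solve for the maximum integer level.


XP = 200 * level^1.3, so level = (XP / 200)^(1/1.3)
= (500 / 200)^(1/1.3)
= 2.5^0.7692
= 2.0235
Floor: level = 2

level 2


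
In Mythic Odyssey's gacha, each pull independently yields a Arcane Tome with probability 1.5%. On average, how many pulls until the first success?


Expected pulls for a geometric distribution = 1/p = 100 / rate%
= 100 / 1.5
= 66.67

66.67 pulls


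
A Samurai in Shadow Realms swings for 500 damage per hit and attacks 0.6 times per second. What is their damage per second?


DPS = damage * attack_speed
= 500 * 0.6
= 300.0

300.0 DPS


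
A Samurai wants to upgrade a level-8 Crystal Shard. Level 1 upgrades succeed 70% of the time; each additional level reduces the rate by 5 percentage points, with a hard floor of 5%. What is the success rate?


raw_rate = 70 - 5 * (8 - 1)
= 70 - 5 * 7
= 70 - 35
= 35
Apply floor: max(35, 5) = 35%

35%


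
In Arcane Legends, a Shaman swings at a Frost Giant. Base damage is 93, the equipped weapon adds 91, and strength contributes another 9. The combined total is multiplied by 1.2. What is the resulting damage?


Sum base + weapon + str = 93 + 91 + 9 = 193
Multiply by 1.2:
193 * 1.2 = 231.6

231.6 damage


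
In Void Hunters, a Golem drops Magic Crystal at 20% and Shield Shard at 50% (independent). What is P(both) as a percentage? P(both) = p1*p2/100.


For independent events, P(both) = P(A) * P(B)
= 20% * 50%
= 1000 / 100 %
= 10.0%

10.0%


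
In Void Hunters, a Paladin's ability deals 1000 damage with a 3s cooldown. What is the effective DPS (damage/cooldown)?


DPS = damage / cooldown
= 1000 / 3
= 333.33

333.33 DPS


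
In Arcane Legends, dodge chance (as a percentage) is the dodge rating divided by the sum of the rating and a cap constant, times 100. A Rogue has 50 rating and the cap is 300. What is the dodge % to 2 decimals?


dodge% = 50 / (50 + 300) * 100
= 50 / 350 * 100
= 0.142857 * 100
= 14.29%

14.29%


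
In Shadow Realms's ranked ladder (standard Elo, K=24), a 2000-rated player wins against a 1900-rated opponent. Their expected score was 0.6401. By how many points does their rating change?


Elo update: delta = K * (S - Ea), where S = 1 (wins)
S - Ea = 1 - 0.6401 = 0.3599
Rating change = 24 * 0.3599
= 8.64

8.64 rating points


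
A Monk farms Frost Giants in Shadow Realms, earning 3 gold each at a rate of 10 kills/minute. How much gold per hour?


Gold per minute = 3 * 10 = 30
Gold per hour = 30 * 60 = 1800

1800 gold/hour


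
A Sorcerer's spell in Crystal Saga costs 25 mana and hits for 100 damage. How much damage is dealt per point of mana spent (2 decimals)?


Efficiency = damage / mana
= 100 / 25
= 4.00

4.00 dmg/mana


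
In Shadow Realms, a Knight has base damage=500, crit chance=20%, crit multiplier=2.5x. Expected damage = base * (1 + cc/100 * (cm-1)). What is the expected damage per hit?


E[dmg] = base * (1 + crit_chance * (crit_mult - 1))
cc as decimal = 20/100 = 0.2
cm - 1 = 2.5 - 1 = 1.5
Bonus factor = 0.2 * 1.5 = 0.3
Total multiplier = 1 + 0.3 = 1.3
Expected damage = 500 * 1.3 = 650.00

650.00 damage


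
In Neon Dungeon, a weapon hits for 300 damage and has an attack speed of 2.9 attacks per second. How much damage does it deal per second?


DPS = damage * attack_speed
= 300 * 2.9
= 870.0

870.0 DPS


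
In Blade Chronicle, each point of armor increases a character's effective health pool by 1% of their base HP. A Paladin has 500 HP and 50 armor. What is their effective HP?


EHP = 500 * (1 + 50/100)
= 500 * (1 + 0.5)
= 500 * 1.5
= 750.0

750.0 EHP


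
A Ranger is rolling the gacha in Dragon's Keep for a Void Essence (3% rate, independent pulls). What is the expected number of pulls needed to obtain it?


Expected pulls for a geometric distribution = 1/p = 100 / rate%
= 100 / 3
= 33.33

33.33 pulls


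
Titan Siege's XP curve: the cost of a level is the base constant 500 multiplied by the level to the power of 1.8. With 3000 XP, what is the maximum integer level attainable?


XP = 500 * level^1.8, so level = (XP / 500)^(1/1.8)
= (3000 / 500)^(1/1.8)
= 6.0^0.5556
= 2.7059
Floor: level = 2

level 2


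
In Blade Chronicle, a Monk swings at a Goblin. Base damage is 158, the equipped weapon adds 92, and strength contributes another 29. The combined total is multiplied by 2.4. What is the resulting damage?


Sum base + weapon + str = 158 + 92 + 29 = 279
Multiply by 2.4:
279 * 2.4 = 669.6

669.6 damage


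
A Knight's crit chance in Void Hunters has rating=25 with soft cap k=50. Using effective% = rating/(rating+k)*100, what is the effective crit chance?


effective% = rating / (rating + k) * 100
= 25 / (25 + 50) * 100
= 25 / 75 * 100
= 0.333333 * 100
= 33.33%

33.33%


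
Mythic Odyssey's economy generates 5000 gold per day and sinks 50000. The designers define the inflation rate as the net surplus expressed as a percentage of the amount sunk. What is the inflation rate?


Net gold = 5000 - 50000 = -45000
Inflation rate = net / sunk * 100 = -45000 / 50000 * 100
= -0.9 * 100
= -90.00%

-90.00%


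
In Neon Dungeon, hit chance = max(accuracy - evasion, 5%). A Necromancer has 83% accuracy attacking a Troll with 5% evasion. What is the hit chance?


accuracy - evasion = 83 - 5 = 78
Apply floor: max(78, 5) = 78
Hit chance = 78%

78%


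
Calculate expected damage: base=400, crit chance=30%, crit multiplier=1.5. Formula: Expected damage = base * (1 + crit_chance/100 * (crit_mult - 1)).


E[dmg] = base * (1 + crit_chance * (crit_mult - 1))
cc as decimal = 30/100 = 0.3
cm - 1 = 1.5 - 1 = 0.5
Bonus factor = 0.3 * 0.5 = 0.15
Total multiplier = 1 + 0.15 = 1.15
Expected damage = 400 * 1.15 = 460.00

460.00 damage


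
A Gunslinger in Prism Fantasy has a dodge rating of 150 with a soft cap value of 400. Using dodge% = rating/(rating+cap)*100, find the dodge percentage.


dodge% = 150 / (150 + 400) * 100
= 150 / 550 * 100
= 0.272727 * 100
= 27.27%

27.27%


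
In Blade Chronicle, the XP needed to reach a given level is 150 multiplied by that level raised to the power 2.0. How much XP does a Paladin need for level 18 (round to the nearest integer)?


XP = 150 * level^2.0
Substitute level = 18:
XP = 150 * 18^2.0
= 150 * 324.0
= 48600

48600 XP


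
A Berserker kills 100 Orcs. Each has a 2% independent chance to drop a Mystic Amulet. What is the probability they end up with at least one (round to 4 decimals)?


P(at least one) = 1 - P(none) = 1 - (1-p)^n
p = 2/100 = 0.02
1 - p = 0.98
(1 - p)^100 = 0.98^100 = 0.132620
P(at least one) = 1 - 0.132620 = 0.8674

0.8674


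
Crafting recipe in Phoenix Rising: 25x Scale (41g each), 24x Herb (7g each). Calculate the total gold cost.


Cost breakdown:
  Scale: 25 * 41 = 1025
  Herb: 24 * 7 = 168
Total = 1025 + 168 = 1193

1193 gold


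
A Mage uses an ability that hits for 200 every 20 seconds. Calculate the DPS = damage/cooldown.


DPS = damage / cooldown
= 200 / 20
= 10.00

10.00 DPS


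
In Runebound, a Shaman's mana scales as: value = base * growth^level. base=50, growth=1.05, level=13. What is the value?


value = base * growth^level
= 50 * 1.05^13
= 50 * 1.885649
= 94.28

94.28 mana


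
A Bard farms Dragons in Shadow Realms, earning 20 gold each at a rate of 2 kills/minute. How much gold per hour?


Gold per minute = 20 * 2 = 40
Gold per hour = 40 * 60 = 2400

2400 gold/hour


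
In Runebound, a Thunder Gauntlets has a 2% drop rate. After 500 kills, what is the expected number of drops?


Expected drops = kills * (drop_rate / 100)
= 500 * (2 / 100)
= 500 * 0.02
= 10.0

10.0 drops


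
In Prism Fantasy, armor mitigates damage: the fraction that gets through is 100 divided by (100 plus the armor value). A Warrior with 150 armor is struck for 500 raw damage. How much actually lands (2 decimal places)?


actual = 500 * 100 / (100 + 150)
= 500 * 100 / 250
= 50000 / 250
= 200.00

200.00 damage


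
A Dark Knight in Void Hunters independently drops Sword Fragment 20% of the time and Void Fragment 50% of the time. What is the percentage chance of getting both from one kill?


For independent events, P(both) = P(A) * P(B)
= 20% * 50%
= 1000 / 100 %
= 10.0%

10.0%


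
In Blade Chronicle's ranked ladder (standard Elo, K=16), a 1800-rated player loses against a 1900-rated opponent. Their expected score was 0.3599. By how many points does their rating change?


Elo update: delta = K * (S - Ea), where S = 0 (loses)
S - Ea = 0 - 0.3599 = -0.3599
Rating change = 16 * -0.3599
= -5.76

-5.76 rating points


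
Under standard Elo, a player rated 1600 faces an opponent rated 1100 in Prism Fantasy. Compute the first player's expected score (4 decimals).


Elo expected score: Ea = 1/(1 + 10^((Rb-Ra)/400))
Rb - Ra = 1100 - 1600 = -500
(Rb-Ra)/400 = -500/400 = -1.25
10^-1.25 = 0.056234
Ea = 1/(1 + 0.056234) = 1/1.056234 = 0.9468

0.9468


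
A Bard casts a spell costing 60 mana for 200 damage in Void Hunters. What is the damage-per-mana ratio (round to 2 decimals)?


Efficiency = damage / mana
= 200 / 60
= 3.33

3.33 dmg/mana


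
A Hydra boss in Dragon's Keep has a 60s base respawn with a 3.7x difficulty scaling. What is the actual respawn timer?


Respawn time = base * multiplier
= 60 * 3.7
= 222.0 seconds

222.0 seconds


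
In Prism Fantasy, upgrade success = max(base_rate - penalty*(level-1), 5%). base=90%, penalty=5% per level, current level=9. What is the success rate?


raw_rate = 90 - 5 * (9 - 1)
= 90 - 5 * 8
= 90 - 40
= 50
Apply floor: max(50, 5) = 50%

50%


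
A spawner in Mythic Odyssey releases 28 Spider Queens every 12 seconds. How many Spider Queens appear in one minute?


Spawns per minute = count * (60 / interval)
= 28 * (60 / 12)
= 28 * 5.0
= 140.0

140.0 per minute


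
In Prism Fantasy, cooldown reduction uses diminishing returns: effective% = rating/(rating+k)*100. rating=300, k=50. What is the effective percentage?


effective% = rating / (rating + k) * 100
= 300 / (300 + 50) * 100
= 300 / 350 * 100
= 0.857143 * 100
= 85.71%

85.71%


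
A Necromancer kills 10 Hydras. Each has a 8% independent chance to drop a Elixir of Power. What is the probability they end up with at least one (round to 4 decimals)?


P(at least one) = 1 - P(none) = 1 - (1-p)^n
p = 8/100 = 0.08
1 - p = 0.92
(1 - p)^10 = 0.92^10 = 0.434388
P(at least one) = 1 - 0.434388 = 0.5656

0.5656


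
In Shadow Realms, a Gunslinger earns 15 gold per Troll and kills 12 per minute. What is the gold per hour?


Gold per minute = 15 * 12 = 180
Gold per hour = 180 * 60 = 10800

10800 gold/hour


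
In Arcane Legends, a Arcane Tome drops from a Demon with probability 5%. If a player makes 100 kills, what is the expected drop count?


Expected drops = kills * (drop_rate / 100)
= 100 * (5 / 100)
= 100 * 0.05
= 5.0

5.0 drops


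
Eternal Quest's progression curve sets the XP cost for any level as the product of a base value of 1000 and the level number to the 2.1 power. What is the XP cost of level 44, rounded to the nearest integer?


XP = 1000 * level^2.1
Substitute level = 44:
XP = 1000 * 44^2.1
= 1000 * 2826.5106
= 2826511

2826511 XP


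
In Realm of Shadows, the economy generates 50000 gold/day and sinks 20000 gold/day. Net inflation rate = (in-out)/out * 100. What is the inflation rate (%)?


Net gold = 50000 - 20000 = 30000
Inflation rate = net / sunk * 100 = 30000 / 20000 * 100
= 1.5 * 100
= 150.00%

150.00%


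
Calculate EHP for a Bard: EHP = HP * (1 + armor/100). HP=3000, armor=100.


EHP = 3000 * (1 + 100/100)
= 3000 * (1 + 1.0)
= 3000 * 2.0
= 6000.0

6000.0 EHP


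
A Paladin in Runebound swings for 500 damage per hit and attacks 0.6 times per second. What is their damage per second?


DPS = damage * attack_speed
= 500 * 0.6
= 300.0

300.0 DPS


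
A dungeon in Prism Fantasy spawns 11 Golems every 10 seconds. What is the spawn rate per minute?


Spawns per minute = count * (60 / interval)
= 11 * (60 / 10)
= 11 * 6.0
= 66.0

66.0 per minute


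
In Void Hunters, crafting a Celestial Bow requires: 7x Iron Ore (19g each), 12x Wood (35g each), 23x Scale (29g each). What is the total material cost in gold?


Cost breakdown:
  Iron Ore: 7 * 19 = 133
  Wood: 12 * 35 = 420
  Scale: 23 * 29 = 667
Total = 133 + 420 + 667 = 1220

1220 gold


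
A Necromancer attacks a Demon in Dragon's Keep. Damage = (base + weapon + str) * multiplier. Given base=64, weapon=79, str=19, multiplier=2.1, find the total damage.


Sum base + weapon + str = 64 + 79 + 19 = 162
Multiply by 2.1:
162 * 2.1 = 340.2

340.2 damage


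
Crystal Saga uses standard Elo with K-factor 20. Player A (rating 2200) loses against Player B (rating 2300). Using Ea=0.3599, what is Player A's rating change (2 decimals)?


Elo update: delta = K * (S - Ea), where S = 0 (loses)
S - Ea = 0 - 0.3599 = -0.3599
Rating change = 20 * -0.3599
= -7.20

-7.20 rating points


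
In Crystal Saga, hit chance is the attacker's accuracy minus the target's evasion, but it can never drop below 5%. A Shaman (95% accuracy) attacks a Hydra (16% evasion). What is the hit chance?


accuracy - evasion = 95 - 16 = 79
Apply floor: max(79, 5) = 79
Hit chance = 79%

79%


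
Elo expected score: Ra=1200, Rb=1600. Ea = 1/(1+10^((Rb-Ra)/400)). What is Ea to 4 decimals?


Elo expected score: Ea = 1/(1 + 10^((Rb-Ra)/400))
Rb - Ra = 1600 - 1200 = 400
(Rb-Ra)/400 = 400/400 = 1.0
10^1.0 = 10.0
Ea = 1/(1 + 10.0) = 1/11.0 = 0.0909

0.0909


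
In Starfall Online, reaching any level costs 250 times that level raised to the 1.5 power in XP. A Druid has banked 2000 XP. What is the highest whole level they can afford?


XP = 250 * level^1.5, so level = (XP / 250)^(1/1.5)
= (2000 / 250)^(1/1.5)
= 8.0^0.6667
= 4.0
Floor: level = 4

level 4


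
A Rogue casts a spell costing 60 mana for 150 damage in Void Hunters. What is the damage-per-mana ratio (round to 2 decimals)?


Efficiency = damage / mana
= 150 / 60
= 2.50

2.50 dmg/mana


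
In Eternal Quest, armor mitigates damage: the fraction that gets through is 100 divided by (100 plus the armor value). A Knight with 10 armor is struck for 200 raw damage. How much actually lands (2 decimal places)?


actual = 200 * 100 / (100 + 10)
= 200 * 100 / 110
= 20000 / 110
= 181.82

181.82 damage


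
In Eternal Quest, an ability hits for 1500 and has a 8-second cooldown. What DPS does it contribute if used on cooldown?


DPS = damage / cooldown
= 1500 / 8
= 187.50

187.50 DPS


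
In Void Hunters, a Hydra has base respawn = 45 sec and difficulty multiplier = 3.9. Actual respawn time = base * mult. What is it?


Respawn time = base * multiplier
= 45 * 3.9
= 175.5 seconds

175.5 seconds
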